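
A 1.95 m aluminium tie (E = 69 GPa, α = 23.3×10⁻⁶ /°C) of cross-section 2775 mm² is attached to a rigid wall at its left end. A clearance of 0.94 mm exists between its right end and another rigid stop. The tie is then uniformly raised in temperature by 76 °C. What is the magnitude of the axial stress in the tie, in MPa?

Free thermal elongation = αΔT L = 23.3×10⁻⁶ × 76 × 1950 = 3.453 mm.
This exceeds the 0.94 mm gap, so the wall pushes back. The portion of expansion that must be recovered elastically is δ_free − gap = 3.453 − 0.94 = 2.513 mm.
Compatibility: PL/(AE) = 2.513 mm, so σ = P/A = E × (2.513/1950) = 88.92 MPa.

σ ≈ 88.9 MPa (compressive)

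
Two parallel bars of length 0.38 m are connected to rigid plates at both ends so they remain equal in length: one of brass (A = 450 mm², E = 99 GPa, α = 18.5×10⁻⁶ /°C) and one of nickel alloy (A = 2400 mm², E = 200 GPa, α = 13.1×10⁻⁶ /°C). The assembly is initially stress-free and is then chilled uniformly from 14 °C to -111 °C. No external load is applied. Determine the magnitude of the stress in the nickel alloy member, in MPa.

The brass has the larger α, so on cooling it would change length more than the nickel alloy if both were free. The rigid plates force a common final length, so the brass is put into tension and the nickel alloy into compression, with equal and opposite forces P (no external load).
Compatibility of the two members (thermal + elastic change equal): (α₁ − α₂)ΔT = P·[1/(A₁E₁) + 1/(A₂E₂)].
|α₁ − α₂|·ΔT = 5.4×10⁻⁶ × 125 = 0.000675.
1/(A₁E₁) + 1/(A₂E₂) = 1/(450×99×10³) + 1/(2400×200×10³) = 2.453×10⁻⁸ N⁻¹.
P = 0.000675 / 2.453×10⁻⁸ = 27520 N = 27.52 kN.
σ_{nickel alloy} = P/A₂ = 27520/2400 = 11.47 MPa, compressive.

σ ≈ 11.5 MPa (compressive)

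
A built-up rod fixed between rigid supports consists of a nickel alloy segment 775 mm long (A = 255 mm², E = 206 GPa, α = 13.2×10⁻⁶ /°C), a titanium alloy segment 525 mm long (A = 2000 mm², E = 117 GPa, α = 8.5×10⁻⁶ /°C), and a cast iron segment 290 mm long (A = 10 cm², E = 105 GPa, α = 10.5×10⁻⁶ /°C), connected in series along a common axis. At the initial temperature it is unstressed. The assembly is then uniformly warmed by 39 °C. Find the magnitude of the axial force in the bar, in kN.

P ≈ 35 kN (compressive)

With the walls removed the bar would change length by δ_free = Σ αᵢΔT Lᵢ = 13.2×10⁻⁶×39×775 + 8.5×10⁻⁶×39×525 + 10.5×10⁻⁶×39×290 = 0.6918 mm.
Since the ends are fixed, an axial force P builds up, equal in every segment, with P · Σ Lᵢ/(AᵢEᵢ) = δ_free.
Σ Lᵢ/(AᵢEᵢ) = 775/(255×206×10³) + 525/(2000×117×10³) + 290/(1000×105×10³) = 1.976×10⁻⁵ mm/N.
Hence P = δ_free / Σ(L/AE) = 0.6918/1.976×10⁻⁵ = 35.01 kN (compressive).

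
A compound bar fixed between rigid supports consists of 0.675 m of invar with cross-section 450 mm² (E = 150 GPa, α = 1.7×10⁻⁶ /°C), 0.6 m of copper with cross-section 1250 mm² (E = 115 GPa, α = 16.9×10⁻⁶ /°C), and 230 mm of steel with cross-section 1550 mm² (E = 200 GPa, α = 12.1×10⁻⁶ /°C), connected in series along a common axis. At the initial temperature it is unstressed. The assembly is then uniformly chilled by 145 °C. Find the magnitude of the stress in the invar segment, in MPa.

σ ≈ 304 MPa (tensile)

Free thermal contraction of the whole bar: Σ αᵢΔT Lᵢ = 1.7×10⁻⁶×145×675 + 16.9×10⁻⁶×145×600 + 12.1×10⁻⁶×145×230 = 2.04 mm.
The rigid supports impose zero overall length change; the single axial force P common to all segments must satisfy P Σ Lᵢ/(AᵢEᵢ) = δ_free.
Σ Lᵢ/(AᵢEᵢ) = 675/(450×150×10³) + 600/(1250×115×10³) + 230/(1550×200×10³) = 1.492×10⁻⁵ mm/N.
Hence P = δ_free / Σ(L/AE) = 2.04/1.492×10⁻⁵ = 136.8 kN (tensile).
σ_{invar} = P / A = 136800 / 450 = 304 MPa.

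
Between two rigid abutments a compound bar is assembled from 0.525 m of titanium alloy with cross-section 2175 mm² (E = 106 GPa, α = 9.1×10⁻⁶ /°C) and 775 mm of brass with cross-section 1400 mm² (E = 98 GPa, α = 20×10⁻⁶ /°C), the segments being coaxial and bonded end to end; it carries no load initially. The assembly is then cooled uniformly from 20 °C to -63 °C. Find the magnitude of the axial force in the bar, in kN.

P ≈ 212 kN (tensile)

With the walls removed the bar would change length by δ_free = Σ αᵢΔT Lᵢ = 9.1×10⁻⁶×83×525 + 20×10⁻⁶×83×775 = 1.683 mm.
The walls prevent any net length change, so an axial force P (same in every segment) develops. Compatibility: P · Σ Lᵢ/(AᵢEᵢ) = δ_free.
The series flexibility is Σ Lᵢ/(AᵢEᵢ) = 525/(2175×106×10³) + 775/(1400×98×10³) = 7.926×10⁻⁶ mm/N.
Hence P = δ_free / Σ(L/AE) = 1.683/7.926×10⁻⁶ = 212.3 kN (tensile).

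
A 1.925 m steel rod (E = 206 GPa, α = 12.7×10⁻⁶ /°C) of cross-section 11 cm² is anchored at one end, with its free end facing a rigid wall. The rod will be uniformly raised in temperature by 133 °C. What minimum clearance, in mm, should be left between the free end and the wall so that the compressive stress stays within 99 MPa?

With no wall the rod would lengthen by αΔT L = 12.7×10⁻⁶ × 133 × 1925 = 3.252 mm.
At the allowable stress the elastic shortening the wall may impose is σL/E = 99 × 1925 / (206×10³) = 0.9251 mm.
The gap must absorb the remainder: g_min = 3.252 − 0.9251 = 2.326 mm.

g ≈ 2.33 mm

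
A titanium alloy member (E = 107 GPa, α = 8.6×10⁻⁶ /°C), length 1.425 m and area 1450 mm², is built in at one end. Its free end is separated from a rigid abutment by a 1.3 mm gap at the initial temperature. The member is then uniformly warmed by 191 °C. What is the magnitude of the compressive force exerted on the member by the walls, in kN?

If the wall were absent the member would grow by αΔT L = 8.6×10⁻⁶ × 191 × 1425 = 2.341 mm.
The gap closes (δ_free > 1.3 mm) and the wall then resists a further 2.341 − 1.3 = 1.041 mm of expansion.
That suppressed elongation corresponds to σ = E·Δ/L = 107×10³ × 1.041/1425 = 78.14 MPa.
Force on the wall = σA = 78.14 × 1450 mm² = 113.3 kN.

P ≈ 113 kN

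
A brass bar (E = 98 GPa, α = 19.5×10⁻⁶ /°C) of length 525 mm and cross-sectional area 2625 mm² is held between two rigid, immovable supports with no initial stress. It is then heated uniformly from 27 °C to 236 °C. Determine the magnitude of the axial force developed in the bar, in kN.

Full restraint means ε = 0, so the stress is σ = EαΔT = 98×10³ × 19.5×10⁻⁶ × 209 = 399.4 MPa.
Then P = σA = 399.4 × 2625 mm² = 1048 kN, compressive.

P ≈ 1050 kN (compressive)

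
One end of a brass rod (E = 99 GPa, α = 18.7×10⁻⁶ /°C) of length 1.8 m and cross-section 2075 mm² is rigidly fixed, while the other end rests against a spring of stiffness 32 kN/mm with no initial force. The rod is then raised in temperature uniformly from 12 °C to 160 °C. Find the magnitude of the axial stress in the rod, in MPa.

σ ≈ 60 MPa (compressive)

Free thermal expansion: δ_free = αΔT L = 18.7×10⁻⁶ × 148 × 1800 = 4.982 mm.
With a force P in the spring, the elastic change of the rod is PL/(AE) and that of the spring is P/k; compatibility requires their sum to equal δ_free.
P [ L/(AE) + 1/k ] = δ_free → P [ 1800/(2075×99×10³) + 1/(32×10³) ] = 4.982.
P = 4.982 / 4.001×10⁻⁵ = 124500 N.
σ = P/A = 124500/2075 = 60 MPa.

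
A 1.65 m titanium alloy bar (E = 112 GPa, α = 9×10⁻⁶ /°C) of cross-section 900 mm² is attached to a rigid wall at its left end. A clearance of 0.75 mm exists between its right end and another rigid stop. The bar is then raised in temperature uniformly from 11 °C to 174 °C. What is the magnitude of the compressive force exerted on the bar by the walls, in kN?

P ≈ 102 kN

Unrestrained expansion: δ_free = αΔT L = 9×10⁻⁶ × 163 × 1650 = 2.421 mm.
After closing the 0.75 mm clearance, 2.421 − 0.75 = 1.671 mm of expansion remains to be suppressed by the wall.
So σ = E(δ_free − g)/L = 112×10³ × 1.671/1650 = 113.4 MPa.
Force on the wall = σA = 113.4 × 900 mm² = 102.1 kN.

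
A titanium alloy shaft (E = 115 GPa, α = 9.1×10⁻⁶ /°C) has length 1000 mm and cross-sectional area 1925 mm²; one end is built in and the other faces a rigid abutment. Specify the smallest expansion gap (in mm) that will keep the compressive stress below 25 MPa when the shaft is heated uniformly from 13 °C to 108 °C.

g ≈ 0.647 mm

Free expansion if unrestrained: δ_free = αΔT L = 9.1×10⁻⁶ × 95 × 1000 = 0.8645 mm.
At the allowable stress the elastic shortening the wall may impose is σL/E = 25 × 1000 / (115×10³) = 0.2174 mm.
So the gap has to take up the difference, g_min = δ_free − σL/E = 0.8645 − 0.2174 = 0.6471 mm.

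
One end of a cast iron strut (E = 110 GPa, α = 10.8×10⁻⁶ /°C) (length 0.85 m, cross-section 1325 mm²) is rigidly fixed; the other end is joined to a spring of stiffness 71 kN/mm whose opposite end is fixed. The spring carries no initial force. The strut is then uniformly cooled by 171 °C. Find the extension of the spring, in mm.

If the spring were absent the strut would shorten by αΔT L = 10.8×10⁻⁶ × 171 × 850 = 1.57 mm.
Let P be the tensile force in the spring. The strut extends elastically by PL/(AE) and the spring stretches by P/k; together these equal δ_free.
P [ L/(AE) + 1/k ] = δ_free → P [ 850/(1325×110×10³) + 1/(71×10³) ] = 1.57.
P = 1.57 / 1.992×10⁻⁵ = 78820 N.
Spring extension = P/k = 78820/(71×10³) = 1.11 mm.

δ ≈ 1.11 mm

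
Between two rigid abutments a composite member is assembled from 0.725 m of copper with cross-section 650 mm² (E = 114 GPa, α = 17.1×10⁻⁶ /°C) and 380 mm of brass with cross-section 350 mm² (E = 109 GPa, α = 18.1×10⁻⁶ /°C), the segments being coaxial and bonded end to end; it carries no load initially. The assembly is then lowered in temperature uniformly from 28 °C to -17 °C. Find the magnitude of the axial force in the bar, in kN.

Free thermal contraction of the whole bar: Σ αᵢΔT Lᵢ = 17.1×10⁻⁶×45×725 + 18.1×10⁻⁶×45×380 = 0.8674 mm.
Since the ends are fixed, an axial force P builds up, equal in every segment, with P · Σ Lᵢ/(AᵢEᵢ) = δ_free.
Σ Lᵢ/(AᵢEᵢ) = 725/(650×114×10³) + 380/(350×109×10³) = 1.974×10⁻⁵ mm/N.
So P = 0.8674 / 1.974×10⁻⁵ = 43.93 kN, tensile.

P ≈ 43.9 kN (tensile)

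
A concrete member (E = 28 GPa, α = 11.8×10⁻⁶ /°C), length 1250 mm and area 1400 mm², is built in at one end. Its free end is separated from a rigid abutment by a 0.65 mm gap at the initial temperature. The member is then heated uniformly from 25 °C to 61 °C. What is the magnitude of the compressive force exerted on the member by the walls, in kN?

Unrestrained expansion: δ_free = αΔT L = 11.8×10⁻⁶ × 36 × 1250 = 0.531 mm.
Since δ_free = 0.531 mm is less than the 0.65 mm gap, the member never touches the wall. No axial force develops.

P ≈ 0 kN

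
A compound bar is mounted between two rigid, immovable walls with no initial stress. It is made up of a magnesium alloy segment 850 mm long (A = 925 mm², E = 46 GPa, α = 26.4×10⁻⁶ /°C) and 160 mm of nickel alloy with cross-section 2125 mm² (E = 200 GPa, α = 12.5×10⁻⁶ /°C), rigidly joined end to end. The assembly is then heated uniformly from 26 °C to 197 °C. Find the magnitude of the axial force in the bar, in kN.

P ≈ 205 kN (compressive)

If the supports were absent, the total length change would be Σ αᵢΔT Lᵢ = 26.4×10⁻⁶×171×850 + 12.5×10⁻⁶×171×160 = 4.179 mm.
Since the ends are fixed, an axial force P builds up, equal in every segment, with P · Σ Lᵢ/(AᵢEᵢ) = δ_free.
The series flexibility is Σ Lᵢ/(AᵢEᵢ) = 850/(925×46×10³) + 160/(2125×200×10³) = 2.035×10⁻⁵ mm/N.
Hence P = δ_free / Σ(L/AE) = 4.179/2.035×10⁻⁵ = 205.3 kN (compressive).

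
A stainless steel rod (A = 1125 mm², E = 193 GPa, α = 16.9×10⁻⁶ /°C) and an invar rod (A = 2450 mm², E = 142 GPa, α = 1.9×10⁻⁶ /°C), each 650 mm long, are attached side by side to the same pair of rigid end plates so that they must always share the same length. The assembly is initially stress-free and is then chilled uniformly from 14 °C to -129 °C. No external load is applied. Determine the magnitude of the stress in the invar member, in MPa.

σ ≈ 117 MPa (compressive)

The stainless steel has the larger α, so on cooling it would change length more than the invar if both were free. The rigid plates force a common final length, so the stainless steel is put into tension and the invar into compression, with equal and opposite forces P (no external load).
Compatibility of the two members (thermal + elastic change equal): (α₁ − α₂)ΔT = P·[1/(A₁E₁) + 1/(A₂E₂)].
|α₁ − α₂|·ΔT = 15×10⁻⁶ × 143 = 0.002145.
1/(A₁E₁) + 1/(A₂E₂) = 1/(1125×193×10³) + 1/(2450×142×10³) = 7.48×10⁻⁹ N⁻¹.
So P = 0.002145 / 7.48×10⁻⁹ = 286.8 kN.
σ_{invar} = P/A₂ = 286800/2450 = 117 MPa, compressive.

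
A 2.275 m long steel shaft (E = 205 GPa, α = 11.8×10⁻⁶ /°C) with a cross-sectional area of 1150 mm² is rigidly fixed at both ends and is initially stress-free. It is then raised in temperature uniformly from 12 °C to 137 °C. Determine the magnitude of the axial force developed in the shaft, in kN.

The ends cannot move, so σ = EαΔT = 205×10³ × 11.8×10⁻⁶ × 125 = 302.4 MPa.
P = AEαΔT = 1150 × 205×10³ × 11.8×10⁻⁶ × 125 = 347.7 kN (compressive).

P ≈ 348 kN (compressive)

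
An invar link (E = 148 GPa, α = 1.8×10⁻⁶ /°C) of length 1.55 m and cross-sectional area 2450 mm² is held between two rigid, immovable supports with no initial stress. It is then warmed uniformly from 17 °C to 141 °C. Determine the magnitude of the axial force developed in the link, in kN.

P ≈ 80.9 kN (compressive)

Full restraint means ε = 0, so the stress is σ = EαΔT = 148×10³ × 1.8×10⁻⁶ × 124 = 33.03 MPa.
Axial force P = σA = 33.03 × 2450 = 80930 N = 80.93 kN, compressive.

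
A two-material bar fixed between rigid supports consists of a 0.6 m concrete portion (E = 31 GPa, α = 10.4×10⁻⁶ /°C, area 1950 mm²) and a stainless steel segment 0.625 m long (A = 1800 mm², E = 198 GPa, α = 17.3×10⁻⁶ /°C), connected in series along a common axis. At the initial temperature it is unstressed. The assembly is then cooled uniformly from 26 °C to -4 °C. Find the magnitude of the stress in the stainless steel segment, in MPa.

σ ≈ 24.3 MPa (tensile)

Free thermal contraction of the whole bar: Σ αᵢΔT Lᵢ = 10.4×10⁻⁶×30×600 + 17.3×10⁻⁶×30×625 = 0.5116 mm.
The walls prevent any net length change, so an axial force P (same in every segment) develops. Compatibility: P · Σ Lᵢ/(AᵢEᵢ) = δ_free.
The series flexibility is Σ Lᵢ/(AᵢEᵢ) = 600/(1950×31×10³) + 625/(1800×198×10³) = 1.168×10⁻⁵ mm/N.
P = 0.5116 / 1.168×10⁻⁵ = 43800 N = 43.8 kN, tensile.
σ_{stainless steel} = P / A = 43800 / 1800 = 24.33 MPa.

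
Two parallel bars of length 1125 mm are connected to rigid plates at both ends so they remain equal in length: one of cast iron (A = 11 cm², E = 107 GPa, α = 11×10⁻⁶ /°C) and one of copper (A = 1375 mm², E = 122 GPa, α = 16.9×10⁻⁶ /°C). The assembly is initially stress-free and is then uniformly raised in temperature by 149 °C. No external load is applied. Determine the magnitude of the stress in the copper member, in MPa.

σ ≈ 44.2 MPa (compressive)

Equilibrium of a rigid end plate with no external load gives equal and opposite internal forces ±P in the two members. Since α_{copper} > α_{cast iron}, heating drives the copper into compression and the cast iron into tension.
Setting the final lengths equal and cancelling L: (α₁ − α₂)ΔT = P/(A₁E₁) + P/(A₂E₂).
|α₁ − α₂|·ΔT = 5.9×10⁻⁶ × 149 = 0.0008791.
1/(A₁E₁) + 1/(A₂E₂) = 1/(1100×107×10³) + 1/(1375×122×10³) = 1.446×10⁻⁸ N⁻¹.
P = 0.0008791 / 1.446×10⁻⁸ = 60810 N = 60.81 kN.
σ_{copper} = P/A₂ = 60810/1375 = 44.22 MPa, compressive.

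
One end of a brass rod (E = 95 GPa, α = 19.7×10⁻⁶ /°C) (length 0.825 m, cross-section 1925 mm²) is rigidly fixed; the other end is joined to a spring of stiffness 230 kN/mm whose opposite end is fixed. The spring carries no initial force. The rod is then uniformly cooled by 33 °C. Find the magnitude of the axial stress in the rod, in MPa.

σ ≈ 31.4 MPa (tensile)

Free thermal contraction: δ_free = αΔT L = 19.7×10⁻⁶ × 33 × 825 = 0.5363 mm.
Let P be the tensile force in the spring. The rod extends elastically by PL/(AE) and the spring stretches by P/k; together these equal δ_free.
So P = δ_free / [L/(AE) + 1/k] = 0.5363 / [ 825/(1925×95×10³) + 1/(230×10³) ].
P = 0.5363 / 8.859×10⁻⁶ = 60540 N.
σ = P/A = 60540/1925 = 31.45 MPa.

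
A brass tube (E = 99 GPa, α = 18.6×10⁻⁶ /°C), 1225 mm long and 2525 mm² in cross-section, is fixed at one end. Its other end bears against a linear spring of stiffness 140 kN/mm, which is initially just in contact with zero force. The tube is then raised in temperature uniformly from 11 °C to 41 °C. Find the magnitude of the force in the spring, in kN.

P ≈ 56.8 kN

The unrestrained thermal change is αΔT L = 18.6×10⁻⁶ × 30 × 1225 = 0.6835 mm.
Let P be the compressive force at the spring. The tube shortens elastically by PL/(AE) and the spring compresses by P/k; together these equal δ_free.
So P = δ_free / [L/(AE) + 1/k] = 0.6835 / [ 1225/(2525×99×10³) + 1/(140×10³) ].
P = 0.6835 / 1.204×10⁻⁵ = 56760 N.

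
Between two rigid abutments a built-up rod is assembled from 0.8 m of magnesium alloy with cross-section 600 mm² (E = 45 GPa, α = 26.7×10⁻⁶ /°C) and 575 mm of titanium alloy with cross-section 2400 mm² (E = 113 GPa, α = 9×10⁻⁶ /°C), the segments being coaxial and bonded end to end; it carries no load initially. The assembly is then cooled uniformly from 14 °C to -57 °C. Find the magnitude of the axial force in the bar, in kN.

P ≈ 59.3 kN (tensile)

Free thermal contraction of the whole bar: Σ αᵢΔT Lᵢ = 26.7×10⁻⁶×71×800 + 9×10⁻⁶×71×575 = 1.884 mm.
Since the ends are fixed, an axial force P builds up, equal in every segment, with P · Σ Lᵢ/(AᵢEᵢ) = δ_free.
The series flexibility is Σ Lᵢ/(AᵢEᵢ) = 800/(600×45×10³) + 575/(2400×113×10³) = 3.175×10⁻⁵ mm/N.
Hence P = δ_free / Σ(L/AE) = 1.884/3.175×10⁻⁵ = 59.34 kN (tensile).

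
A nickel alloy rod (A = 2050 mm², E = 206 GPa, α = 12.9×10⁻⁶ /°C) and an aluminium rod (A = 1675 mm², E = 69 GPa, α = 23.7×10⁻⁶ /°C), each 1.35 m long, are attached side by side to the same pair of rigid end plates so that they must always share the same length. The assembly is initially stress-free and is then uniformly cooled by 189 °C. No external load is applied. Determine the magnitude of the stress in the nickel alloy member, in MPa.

Equilibrium of a rigid end plate with no external load gives equal and opposite internal forces ±P in the two members. Since α_{aluminium} > α_{nickel alloy}, cooling drives the aluminium into tension and the nickel alloy into compression.
Compatibility of the two members (thermal + elastic change equal): (α₁ − α₂)ΔT = P·[1/(A₁E₁) + 1/(A₂E₂)].
|α₁ − α₂|·ΔT = 10.8×10⁻⁶ × 189 = 0.002041.
1/(A₁E₁) + 1/(A₂E₂) = 1/(2050×206×10³) + 1/(1675×69×10³) = 1.102×10⁻⁸ N⁻¹.
P = 0.002041 / 1.102×10⁻⁸ = 185200 N = 185.2 kN.
σ_{nickel alloy} = P/A₁ = 185200/2050 = 90.35 MPa, compressive.

σ ≈ 90.4 MPa (compressive)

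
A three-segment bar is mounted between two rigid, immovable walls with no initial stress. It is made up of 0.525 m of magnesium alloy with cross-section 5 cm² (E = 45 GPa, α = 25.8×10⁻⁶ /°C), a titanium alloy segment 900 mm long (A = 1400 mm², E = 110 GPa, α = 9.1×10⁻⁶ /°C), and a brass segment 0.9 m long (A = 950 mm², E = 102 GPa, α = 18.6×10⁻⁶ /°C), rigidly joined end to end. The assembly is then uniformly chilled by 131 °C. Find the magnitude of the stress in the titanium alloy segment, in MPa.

If the supports were absent, the total length change would be Σ αᵢΔT Lᵢ = 25.8×10⁻⁶×131×525 + 9.1×10⁻⁶×131×900 + 18.6×10⁻⁶×131×900 = 5.04 mm.
The walls prevent any net length change, so an axial force P (same in every segment) develops. Compatibility: P · Σ Lᵢ/(AᵢEᵢ) = δ_free.
Σ Lᵢ/(AᵢEᵢ) = 525/(500×45×10³) + 900/(1400×110×10³) + 900/(950×102×10³) = 3.847×10⁻⁵ mm/N.
So P = 5.04 / 3.847×10⁻⁵ = 131 kN, tensile.
σ_{titanium alloy} = P / A = 131000 / 1400 = 93.59 MPa.

σ ≈ 93.6 MPa (tensile)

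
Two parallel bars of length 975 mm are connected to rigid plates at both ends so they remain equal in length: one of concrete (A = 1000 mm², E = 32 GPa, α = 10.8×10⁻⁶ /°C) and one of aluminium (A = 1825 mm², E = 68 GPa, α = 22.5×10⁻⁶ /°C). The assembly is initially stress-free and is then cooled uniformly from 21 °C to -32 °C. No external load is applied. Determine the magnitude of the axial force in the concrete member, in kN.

Both members must finish at the same length. With the larger α, the aluminium tends to over-contract; the plates restrain it, putting the aluminium in tension and the concrete in compression. With no external load the two internal forces are equal and opposite, magnitude P.
Equating the net (thermal + elastic) strains gives |α₁ − α₂|·ΔT = P·[1/(A₁E₁) + 1/(A₂E₂)].
|α₁ − α₂|·ΔT = 11.7×10⁻⁶ × 53 = 0.0006201.
1/(A₁E₁) + 1/(A₂E₂) = 1/(1000×32×10³) + 1/(1825×68×10³) = 3.931×10⁻⁸ N⁻¹.
So P = 0.0006201 / 3.931×10⁻⁸ = 15.78 kN.

P ≈ 15.8 kN (compressive in the concrete)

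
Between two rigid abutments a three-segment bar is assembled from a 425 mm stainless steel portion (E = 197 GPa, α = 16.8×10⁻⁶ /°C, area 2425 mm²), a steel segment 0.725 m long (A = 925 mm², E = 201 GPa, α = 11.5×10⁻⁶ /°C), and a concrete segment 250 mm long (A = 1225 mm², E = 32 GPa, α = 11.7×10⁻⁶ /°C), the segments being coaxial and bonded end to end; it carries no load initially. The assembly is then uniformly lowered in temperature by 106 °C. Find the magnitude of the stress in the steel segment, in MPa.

If the supports were absent, the total length change would be Σ αᵢΔT Lᵢ = 16.8×10⁻⁶×106×425 + 11.5×10⁻⁶×106×725 + 11.7×10⁻⁶×106×250 = 1.951 mm.
The walls prevent any net length change, so an axial force P (same in every segment) develops. Compatibility: P · Σ Lᵢ/(AᵢEᵢ) = δ_free.
The series flexibility is Σ Lᵢ/(AᵢEᵢ) = 425/(2425×197×10³) + 725/(925×201×10³) + 250/(1225×32×10³) = 1.117×10⁻⁵ mm/N.
So P = 1.951 / 1.117×10⁻⁵ = 174.7 kN, tensile.
σ_{steel} = P / A = 174700 / 925 = 188.9 MPa.

σ ≈ 189 MPa (tensile)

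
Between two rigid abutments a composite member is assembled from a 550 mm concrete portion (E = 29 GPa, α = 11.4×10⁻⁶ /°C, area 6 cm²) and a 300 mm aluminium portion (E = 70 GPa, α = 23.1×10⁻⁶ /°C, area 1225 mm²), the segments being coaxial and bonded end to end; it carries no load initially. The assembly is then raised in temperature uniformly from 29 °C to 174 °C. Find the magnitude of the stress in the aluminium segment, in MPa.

σ ≈ 44.5 MPa (compressive)

Free thermal expansion of the whole bar: Σ αᵢΔT Lᵢ = 11.4×10⁻⁶×145×550 + 23.1×10⁻⁶×145×300 = 1.914 mm.
The walls prevent any net length change, so an axial force P (same in every segment) develops. Compatibility: P · Σ Lᵢ/(AᵢEᵢ) = δ_free.
The series flexibility is Σ Lᵢ/(AᵢEᵢ) = 550/(600×29×10³) + 300/(1225×70×10³) = 3.511×10⁻⁵ mm/N.
Hence P = δ_free / Σ(L/AE) = 1.914/3.511×10⁻⁵ = 54.52 kN (compressive).
σ_{aluminium} = P / A = 54520 / 1225 = 44.5 MPa.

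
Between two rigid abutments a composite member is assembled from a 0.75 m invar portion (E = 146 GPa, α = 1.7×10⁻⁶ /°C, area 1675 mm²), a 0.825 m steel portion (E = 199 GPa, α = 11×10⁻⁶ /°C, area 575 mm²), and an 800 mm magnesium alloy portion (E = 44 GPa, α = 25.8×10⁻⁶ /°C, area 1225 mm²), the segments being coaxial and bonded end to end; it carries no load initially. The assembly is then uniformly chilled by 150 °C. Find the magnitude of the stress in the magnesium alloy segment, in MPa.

σ ≈ 151 MPa (tensile)

Free thermal contraction of the whole bar: Σ αᵢΔT Lᵢ = 1.7×10⁻⁶×150×750 + 11×10⁻⁶×150×825 + 25.8×10⁻⁶×150×800 = 4.649 mm.
The walls prevent any net length change, so an axial force P (same in every segment) develops. Compatibility: P · Σ Lᵢ/(AᵢEᵢ) = δ_free.
The series flexibility is Σ Lᵢ/(AᵢEᵢ) = 750/(1675×146×10³) + 825/(575×199×10³) + 800/(1225×44×10³) = 2.512×10⁻⁵ mm/N.
So P = 4.649 / 2.512×10⁻⁵ = 185.1 kN, tensile.
σ_{magnesium alloy} = P / A = 185100 / 1225 = 151.1 MPa.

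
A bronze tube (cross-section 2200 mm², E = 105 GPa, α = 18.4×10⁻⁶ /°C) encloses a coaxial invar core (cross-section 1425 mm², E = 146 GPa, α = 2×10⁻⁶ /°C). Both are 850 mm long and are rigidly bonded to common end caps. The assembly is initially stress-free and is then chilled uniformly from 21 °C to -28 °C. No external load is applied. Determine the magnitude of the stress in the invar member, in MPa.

Equilibrium of a rigid end plate with no external load gives equal and opposite internal forces ±P in the two members. Since α_{bronze} > α_{invar}, cooling drives the bronze into tension and the invar into compression.
Compatibility of the two members (thermal + elastic change equal): (α₁ − α₂)ΔT = P·[1/(A₁E₁) + 1/(A₂E₂)].
|α₁ − α₂|·ΔT = 16.4×10⁻⁶ × 49 = 0.0008036.
1/(A₁E₁) + 1/(A₂E₂) = 1/(2200×105×10³) + 1/(1425×146×10³) = 9.136×10⁻⁹ N⁻¹.
So P = 0.0008036 / 9.136×10⁻⁹ = 87.96 kN.
σ_{invar} = P/A₂ = 87960/1425 = 61.73 MPa, compressive.

σ ≈ 61.7 MPa (compressive)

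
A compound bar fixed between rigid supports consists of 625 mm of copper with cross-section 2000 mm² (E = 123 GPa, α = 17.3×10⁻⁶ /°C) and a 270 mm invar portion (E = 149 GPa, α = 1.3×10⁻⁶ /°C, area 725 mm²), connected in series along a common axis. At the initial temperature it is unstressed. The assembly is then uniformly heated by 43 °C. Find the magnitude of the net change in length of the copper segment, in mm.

Free thermal expansion of the whole bar: Σ αᵢΔT Lᵢ = 17.3×10⁻⁶×43×625 + 1.3×10⁻⁶×43×270 = 0.48 mm.
Since the ends are fixed, an axial force P builds up, equal in every segment, with P · Σ Lᵢ/(AᵢEᵢ) = δ_free.
The series flexibility is Σ Lᵢ/(AᵢEᵢ) = 625/(2000×123×10³) + 270/(725×149×10³) = 5.04×10⁻⁶ mm/N.
P = 0.48 / 5.04×10⁻⁶ = 95240 N = 95.24 kN, compressive.
For the copper segment, free thermal change = 17.3×10⁻⁶×43×625 = 0.4649 mm and elastic change from P = 95240×625/(2000×123×10³) = 0.242 mm; these oppose, so the net change is 0.223 mm (segment lengthens).

|ΔL| ≈ 0.223 mm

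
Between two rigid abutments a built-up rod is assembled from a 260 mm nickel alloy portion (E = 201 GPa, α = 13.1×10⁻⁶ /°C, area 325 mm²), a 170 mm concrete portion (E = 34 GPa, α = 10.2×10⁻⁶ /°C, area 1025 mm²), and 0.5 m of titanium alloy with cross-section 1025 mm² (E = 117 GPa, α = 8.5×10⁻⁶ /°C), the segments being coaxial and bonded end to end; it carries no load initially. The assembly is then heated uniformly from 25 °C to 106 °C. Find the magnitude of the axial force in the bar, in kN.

P ≈ 58.4 kN (compressive)

With the walls removed the bar would change length by δ_free = Σ αᵢΔT Lᵢ = 13.1×10⁻⁶×81×260 + 10.2×10⁻⁶×81×170 + 8.5×10⁻⁶×81×500 = 0.7606 mm.
The walls prevent any net length change, so an axial force P (same in every segment) develops. Compatibility: P · Σ Lᵢ/(AᵢEᵢ) = δ_free.
The series flexibility is Σ Lᵢ/(AᵢEᵢ) = 260/(325×201×10³) + 170/(1025×34×10³) + 500/(1025×117×10³) = 1.303×10⁻⁵ mm/N.
P = 0.7606 / 1.303×10⁻⁵ = 58380 N = 58.38 kN, compressive.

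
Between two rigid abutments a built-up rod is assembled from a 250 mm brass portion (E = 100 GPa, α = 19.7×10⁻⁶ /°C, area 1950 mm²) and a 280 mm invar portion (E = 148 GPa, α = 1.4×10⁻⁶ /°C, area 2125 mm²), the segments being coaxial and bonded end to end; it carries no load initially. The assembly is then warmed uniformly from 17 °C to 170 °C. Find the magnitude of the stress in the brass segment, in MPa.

σ ≈ 192 MPa (compressive)

Free thermal expansion of the whole bar: Σ αᵢΔT Lᵢ = 19.7×10⁻⁶×153×250 + 1.4×10⁻⁶×153×280 = 0.8135 mm.
Since the ends are fixed, an axial force P builds up, equal in every segment, with P · Σ Lᵢ/(AᵢEᵢ) = δ_free.
The series flexibility is Σ Lᵢ/(AᵢEᵢ) = 250/(1950×100×10³) + 280/(2125×148×10³) = 2.172×10⁻⁶ mm/N.
Hence P = δ_free / Σ(L/AE) = 0.8135/2.172×10⁻⁶ = 374.5 kN (compressive).
σ_{brass} = P / A = 374500 / 1950 = 192 MPa.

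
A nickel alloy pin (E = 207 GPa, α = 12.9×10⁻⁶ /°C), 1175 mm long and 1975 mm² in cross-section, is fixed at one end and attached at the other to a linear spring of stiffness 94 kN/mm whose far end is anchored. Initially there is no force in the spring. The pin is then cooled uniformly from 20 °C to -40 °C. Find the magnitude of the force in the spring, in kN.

Free thermal contraction: δ_free = αΔT L = 12.9×10⁻⁶ × 60 × 1175 = 0.9095 mm.
With a force P in the spring, the elastic change of the pin is PL/(AE) and that of the spring is P/k; compatibility requires their sum to equal δ_free.
So P = δ_free / [L/(AE) + 1/k] = 0.9095 / [ 1175/(1975×207×10³) + 1/(94×10³) ].
P = 0.9095 / 1.351×10⁻⁵ = 67300 N.

P ≈ 67.3 kN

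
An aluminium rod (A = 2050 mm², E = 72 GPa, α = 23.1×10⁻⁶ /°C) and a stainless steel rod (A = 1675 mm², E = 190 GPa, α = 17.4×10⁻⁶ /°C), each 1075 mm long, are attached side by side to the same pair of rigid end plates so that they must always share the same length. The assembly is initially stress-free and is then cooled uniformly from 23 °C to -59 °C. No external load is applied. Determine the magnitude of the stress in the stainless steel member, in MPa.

Equilibrium of a rigid end plate with no external load gives equal and opposite internal forces ±P in the two members. Since α_{aluminium} > α_{stainless steel}, cooling drives the aluminium into tension and the stainless steel into compression.
Setting the final lengths equal and cancelling L: (α₁ − α₂)ΔT = P/(A₁E₁) + P/(A₂E₂).
|α₁ − α₂|·ΔT = 5.7×10⁻⁶ × 82 = 0.0004674.
1/(A₁E₁) + 1/(A₂E₂) = 1/(2050×72×10³) + 1/(1675×190×10³) = 9.917×10⁻⁹ N⁻¹.
So P = 0.0004674 / 9.917×10⁻⁹ = 47.13 kN.
σ_{stainless steel} = P/A₂ = 47130/1675 = 28.14 MPa, compressive.

σ ≈ 28.1 MPa (compressive)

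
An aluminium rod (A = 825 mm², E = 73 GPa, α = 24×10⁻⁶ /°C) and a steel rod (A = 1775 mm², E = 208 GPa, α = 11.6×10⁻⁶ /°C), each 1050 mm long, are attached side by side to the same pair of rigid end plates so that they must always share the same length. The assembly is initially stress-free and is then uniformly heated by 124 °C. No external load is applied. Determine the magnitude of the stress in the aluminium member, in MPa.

Equilibrium of a rigid end plate with no external load gives equal and opposite internal forces ±P in the two members. Since α_{aluminium} > α_{steel}, heating drives the aluminium into compression and the steel into tension.
Equating the net (thermal + elastic) strains gives |α₁ − α₂|·ΔT = P·[1/(A₁E₁) + 1/(A₂E₂)].
|α₁ − α₂|·ΔT = 12.4×10⁻⁶ × 124 = 0.001538.
1/(A₁E₁) + 1/(A₂E₂) = 1/(825×73×10³) + 1/(1775×208×10³) = 1.931×10⁻⁸ N⁻¹.
So P = 0.001538 / 1.931×10⁻⁸ = 79.61 kN.
σ_{aluminium} = P/A₁ = 79610/825 = 96.5 MPa, compressive.

σ ≈ 96.5 MPa (compressive)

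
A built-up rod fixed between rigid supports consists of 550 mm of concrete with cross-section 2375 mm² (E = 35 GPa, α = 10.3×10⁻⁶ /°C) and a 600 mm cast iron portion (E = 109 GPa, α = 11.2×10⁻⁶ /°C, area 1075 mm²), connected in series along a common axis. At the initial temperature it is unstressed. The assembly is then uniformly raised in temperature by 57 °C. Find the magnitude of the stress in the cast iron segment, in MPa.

Free thermal expansion of the whole bar: Σ αᵢΔT Lᵢ = 10.3×10⁻⁶×57×550 + 11.2×10⁻⁶×57×600 = 0.7059 mm.
The walls prevent any net length change, so an axial force P (same in every segment) develops. Compatibility: P · Σ Lᵢ/(AᵢEᵢ) = δ_free.
The series flexibility is Σ Lᵢ/(AᵢEᵢ) = 550/(2375×35×10³) + 600/(1075×109×10³) = 1.174×10⁻⁵ mm/N.
Hence P = δ_free / Σ(L/AE) = 0.7059/1.174×10⁻⁵ = 60.15 kN (compressive).
σ_{cast iron} = P / A = 60150 / 1075 = 55.95 MPa.

σ ≈ 56 MPa (compressive)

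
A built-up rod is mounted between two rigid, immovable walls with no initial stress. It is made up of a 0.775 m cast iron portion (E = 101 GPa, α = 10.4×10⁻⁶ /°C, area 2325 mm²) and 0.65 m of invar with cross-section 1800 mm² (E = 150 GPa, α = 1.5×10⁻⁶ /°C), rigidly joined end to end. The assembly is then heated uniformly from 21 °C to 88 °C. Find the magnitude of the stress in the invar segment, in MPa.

σ ≈ 58.9 MPa (compressive)

If the supports were absent, the total length change would be Σ αᵢΔT Lᵢ = 10.4×10⁻⁶×67×775 + 1.5×10⁻⁶×67×650 = 0.6053 mm.
The rigid supports impose zero overall length change; the single axial force P common to all segments must satisfy P Σ Lᵢ/(AᵢEᵢ) = δ_free.
The series flexibility is Σ Lᵢ/(AᵢEᵢ) = 775/(2325×101×10³) + 650/(1800×150×10³) = 5.708×10⁻⁶ mm/N.
P = 0.6053 / 5.708×10⁻⁶ = 106100 N = 106.1 kN, compressive.
σ_{invar} = P / A = 106100 / 1800 = 58.92 MPa.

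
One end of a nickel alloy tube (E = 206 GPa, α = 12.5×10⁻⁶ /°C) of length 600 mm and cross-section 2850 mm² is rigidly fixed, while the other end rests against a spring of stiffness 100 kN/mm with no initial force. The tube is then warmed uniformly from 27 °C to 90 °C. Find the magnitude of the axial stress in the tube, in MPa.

If the spring were absent the tube would lengthen by αΔT L = 12.5×10⁻⁶ × 63 × 600 = 0.4725 mm.
With a force P in the spring, the elastic change of the tube is PL/(AE) and that of the spring is P/k; compatibility requires their sum to equal δ_free.
P [ L/(AE) + 1/k ] = δ_free → P [ 600/(2850×206×10³) + 1/(100×10³) ] = 0.4725.
P = 0.4725 / 1.102×10⁻⁵ = 42870 N.
σ = P/A = 42870/2850 = 15.04 MPa.

σ ≈ 15 MPa (compressive)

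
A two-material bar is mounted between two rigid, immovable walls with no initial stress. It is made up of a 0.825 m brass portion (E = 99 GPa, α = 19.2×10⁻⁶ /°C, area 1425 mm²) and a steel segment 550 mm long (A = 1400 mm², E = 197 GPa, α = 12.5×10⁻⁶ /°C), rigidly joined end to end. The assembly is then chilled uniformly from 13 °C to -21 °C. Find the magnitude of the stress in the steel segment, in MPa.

With the walls removed the bar would change length by δ_free = Σ αᵢΔT Lᵢ = 19.2×10⁻⁶×34×825 + 12.5×10⁻⁶×34×550 = 0.7723 mm.
Since the ends are fixed, an axial force P builds up, equal in every segment, with P · Σ Lᵢ/(AᵢEᵢ) = δ_free.
Σ Lᵢ/(AᵢEᵢ) = 825/(1425×99×10³) + 550/(1400×197×10³) = 7.842×10⁻⁶ mm/N.
Hence P = δ_free / Σ(L/AE) = 0.7723/7.842×10⁻⁶ = 98.48 kN (tensile).
σ_{steel} = P / A = 98480 / 1400 = 70.34 MPa.

σ ≈ 70.3 MPa (tensile)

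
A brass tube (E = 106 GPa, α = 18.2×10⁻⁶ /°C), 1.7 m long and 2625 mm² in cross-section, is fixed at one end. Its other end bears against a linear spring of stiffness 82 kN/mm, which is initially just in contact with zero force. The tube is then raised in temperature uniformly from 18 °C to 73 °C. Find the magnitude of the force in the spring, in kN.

P ≈ 93 kN

Free thermal expansion: δ_free = αΔT L = 18.2×10⁻⁶ × 55 × 1700 = 1.702 mm.
With a force P in the spring, the elastic change of the tube is PL/(AE) and that of the spring is P/k; compatibility requires their sum to equal δ_free.
P [ L/(AE) + 1/k ] = δ_free → P [ 1700/(2625×106×10³) + 1/(82×10³) ] = 1.702.
P = 1.702 / 1.83×10⁻⁵ = 92970 N.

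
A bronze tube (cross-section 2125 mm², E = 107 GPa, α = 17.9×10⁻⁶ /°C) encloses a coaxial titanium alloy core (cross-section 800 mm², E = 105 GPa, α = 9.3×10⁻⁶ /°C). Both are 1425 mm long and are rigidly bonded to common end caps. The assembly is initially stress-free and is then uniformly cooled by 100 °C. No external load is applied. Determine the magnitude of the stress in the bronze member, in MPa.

Equilibrium of a rigid end plate with no external load gives equal and opposite internal forces ±P in the two members. Since α_{bronze} > α_{titanium alloy}, cooling drives the bronze into tension and the titanium alloy into compression.
Compatibility of the two members (thermal + elastic change equal): (α₁ − α₂)ΔT = P·[1/(A₁E₁) + 1/(A₂E₂)].
|α₁ − α₂|·ΔT = 8.6×10⁻⁶ × 100 = 0.00086.
1/(A₁E₁) + 1/(A₂E₂) = 1/(2125×107×10³) + 1/(800×105×10³) = 1.63×10⁻⁸ N⁻¹.
So P = 0.00086 / 1.63×10⁻⁸ = 52.75 kN.
σ_{bronze} = P/A₁ = 52750/2125 = 24.82 MPa, tensile.

σ ≈ 24.8 MPa (tensile)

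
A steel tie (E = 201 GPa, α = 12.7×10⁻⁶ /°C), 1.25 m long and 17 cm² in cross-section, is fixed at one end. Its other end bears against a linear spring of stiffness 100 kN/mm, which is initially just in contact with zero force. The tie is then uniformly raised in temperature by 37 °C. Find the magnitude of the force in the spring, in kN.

P ≈ 43 kN

The unrestrained thermal change is αΔT L = 12.7×10⁻⁶ × 37 × 1250 = 0.5874 mm.
Let P be the compressive force at the spring. The tie shortens elastically by PL/(AE) and the spring compresses by P/k; together these equal δ_free.
So P = δ_free / [L/(AE) + 1/k] = 0.5874 / [ 1250/(1700×201×10³) + 1/(100×10³) ].
P = 0.5874 / 1.366×10⁻⁵ = 43010 N.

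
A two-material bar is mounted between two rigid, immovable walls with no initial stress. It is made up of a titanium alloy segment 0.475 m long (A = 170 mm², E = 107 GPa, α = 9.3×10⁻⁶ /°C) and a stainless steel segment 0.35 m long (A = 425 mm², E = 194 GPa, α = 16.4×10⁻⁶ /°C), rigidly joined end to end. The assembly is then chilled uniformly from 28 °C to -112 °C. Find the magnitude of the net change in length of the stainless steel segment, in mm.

|ΔL| ≈ 0.605 mm

If the supports were absent, the total length change would be Σ αᵢΔT Lᵢ = 9.3×10⁻⁶×140×475 + 16.4×10⁻⁶×140×350 = 1.422 mm.
The walls prevent any net length change, so an axial force P (same in every segment) develops. Compatibility: P · Σ Lᵢ/(AᵢEᵢ) = δ_free.
The series flexibility is Σ Lᵢ/(AᵢEᵢ) = 475/(170×107×10³) + 350/(425×194×10³) = 3.036×10⁻⁵ mm/N.
P = 1.422 / 3.036×10⁻⁵ = 46840 N = 46.84 kN, tensile.
For the stainless steel segment, free thermal change = 16.4×10⁻⁶×140×350 = 0.8036 mm and elastic change from P = 46840×350/(425×194×10³) = 0.1988 mm; these oppose, so the net change is 0.605 mm (segment shortens).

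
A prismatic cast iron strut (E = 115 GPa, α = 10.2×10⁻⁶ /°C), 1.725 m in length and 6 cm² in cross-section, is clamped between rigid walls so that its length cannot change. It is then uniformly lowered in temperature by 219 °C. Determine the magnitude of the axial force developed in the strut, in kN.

Full restraint means ε = 0, so the stress is σ = EαΔT = 115×10³ × 10.2×10⁻⁶ × 219 = 256.9 MPa.
Axial force P = σA = 256.9 × 600 = 154100 N = 154.1 kN, tensile.

P ≈ 154 kN (tensile)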